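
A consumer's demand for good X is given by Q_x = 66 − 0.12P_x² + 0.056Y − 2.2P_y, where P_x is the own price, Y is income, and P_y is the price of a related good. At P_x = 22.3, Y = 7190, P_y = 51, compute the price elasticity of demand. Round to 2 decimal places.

-0.40

First evaluate Q_x: 66 − 0.12(22.3)² + 0.056(7190) − 2.2(51) = 66 − 59.6748 + 402.64 − 112.2 = 296.7652.
∂Q_x/∂P_x = −2·0.12·P_x = -5.352, so E_p = -5.352·(22.3/296.7652) ≈ -0.40.
|E_p| < 1: demand is inelastic.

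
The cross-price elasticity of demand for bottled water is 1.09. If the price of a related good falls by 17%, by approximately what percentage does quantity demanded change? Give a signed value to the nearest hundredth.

-18.53

%ΔQ ≈ E × %ΔP_y = (1.09) × (-17%) = -18.53%.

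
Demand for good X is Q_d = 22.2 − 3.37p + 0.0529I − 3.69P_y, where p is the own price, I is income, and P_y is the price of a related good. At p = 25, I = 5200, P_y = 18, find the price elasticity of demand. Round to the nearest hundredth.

-0.57

Substituting, Q_d = 22.2 − 3.37(25) + 0.0529(5200) − 3.69(18) = 22.2 − 84.25 + 275.08 − 66.42 = 146.61.
∂Q_d/∂p = −3.37, so E_p = (−3.37)·(25/146.61) ≈ -0.57.
|E_p| < 1: demand is inelastic.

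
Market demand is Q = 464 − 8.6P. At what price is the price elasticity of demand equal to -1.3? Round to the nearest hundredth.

Set −bP/(a − bP) = −1.3 ⇒ bP = 1.3(a − bP) ⇒ bP(1+1.3) = 1.3·a.
P = 1.3·464/(8.6·2.3) ≈ 30.50.

30.50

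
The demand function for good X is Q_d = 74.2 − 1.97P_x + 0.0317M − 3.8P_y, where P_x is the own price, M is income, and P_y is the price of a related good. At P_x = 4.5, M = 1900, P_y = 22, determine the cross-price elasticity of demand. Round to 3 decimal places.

-1.992

Q_d = 74.2 − 1.97(4.5) + 0.0317(1900) − 3.8(22) = 74.2 − 8.865 + 60.23 − 83.6 = 41.965.
∂Q_d/∂P_y = −3.8, so E_xy = -3.8·(22/41.965) ≈ -1.992.
E_xy < 0: the goods are complements.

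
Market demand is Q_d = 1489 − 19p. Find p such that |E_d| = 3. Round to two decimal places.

58.78

Set −bp/(a − bp) = −3 ⇒ bp = 3(a − bp) ⇒ bp(1+3) = 3·a.
p = 3·1489/(19·4) ≈ 58.78.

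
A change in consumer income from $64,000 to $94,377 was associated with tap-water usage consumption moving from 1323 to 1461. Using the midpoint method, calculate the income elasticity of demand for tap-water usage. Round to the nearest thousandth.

%ΔQ = (1461 − 1323)/[(1323+1461)/2] = 138/1392 ≈ 0.0991.
%ΔY = (94,377 − 64,000)/[(64,000+94,377)/2] = 30377/79188.5 ≈ 0.3836.
E_I = %ΔQ/%ΔY ≈ 0.258.
E_I ∈ (0,1): normal good (necessity).

0.258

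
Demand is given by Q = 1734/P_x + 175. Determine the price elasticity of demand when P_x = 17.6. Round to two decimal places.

At P_x = 17.6, Q = 273.5227.
dQ/dP_x = −1734/P_x² = −5.5979.
Point elasticity E = (dQ/dP_x)·(P_x/Q) = -5.5979 × 17.6/273.5227 ≈ -0.36.
|E| < 1, so demand is inelastic at this price.

-0.36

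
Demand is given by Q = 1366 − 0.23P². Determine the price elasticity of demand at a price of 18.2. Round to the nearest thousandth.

At P = 18.2, Q = 1289.8148.
dQ/dP = −2·0.23·P = −8.372.
Point elasticity E = (dQ/dP)·(P/Q) = -8.372 × 18.2/1289.8148 ≈ -0.118.
|E| < 1, so demand is inelastic at this price.

-0.118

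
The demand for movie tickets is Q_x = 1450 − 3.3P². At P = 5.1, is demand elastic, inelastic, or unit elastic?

At P = 5.1, Q_x = 1364.167.
dQ_x/dP = −2·3.3·P = −33.66.
Point elasticity E = (dQ_x/dP)·(P/Q_x) = -33.66 × 5.1/1364.167 ≈ -0.126.
|E| ≈ 0.126 < 1, so demand is inelastic.

inelastic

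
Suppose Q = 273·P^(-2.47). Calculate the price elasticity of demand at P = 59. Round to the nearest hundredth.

-2.47

For a Cobb–Douglas (constant-elasticity) form Q = A·P^α·…, the elasticity with respect to P equals the exponent α at every point.
Here the exponent on P is -2.47, so the price elasticity of demand is -2.47.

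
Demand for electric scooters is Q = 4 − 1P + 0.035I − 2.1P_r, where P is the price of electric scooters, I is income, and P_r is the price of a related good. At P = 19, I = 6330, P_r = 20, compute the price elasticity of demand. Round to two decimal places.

Evaluating quantity at (P, I, P_r) gives Q = 4 − 1(19) + 0.035(6330) − 2.1(20) = 4 − 19 + 221.55 − 42 = 164.55.
∂Q/∂P = −1, so E_p = (−1)·(19/164.55) ≈ -0.12.
|E_p| < 1: demand is inelastic.

-0.12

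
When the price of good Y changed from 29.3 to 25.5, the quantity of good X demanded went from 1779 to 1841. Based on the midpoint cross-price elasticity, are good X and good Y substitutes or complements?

%ΔQ_x = (1841 − 1779)/[(1779+1841)/2] = 62/1810 ≈ 0.0343.
%ΔP_y = (25.5 − 29.3)/[(29.3+25.5)/2] ≈ -0.1387.
E_xy = 0.0343/-0.1387 ≈ -0.247.
E_xy < 0, so the goods are complements.

complements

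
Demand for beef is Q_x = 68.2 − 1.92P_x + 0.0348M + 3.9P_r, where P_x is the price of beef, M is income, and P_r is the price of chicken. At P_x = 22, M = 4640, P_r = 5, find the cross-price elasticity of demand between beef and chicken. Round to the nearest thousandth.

0.094

Substituting, Q_x = 68.2 − 1.92(22) + 0.0348(4640) + 3.9(5) = 68.2 − 42.24 + 161.472 + 19.5 = 206.932.
∂Q_x/∂P_r = +3.9, so E_xy = 3.9·(5/206.932) ≈ 0.094.
E_xy > 0: the goods are substitutes.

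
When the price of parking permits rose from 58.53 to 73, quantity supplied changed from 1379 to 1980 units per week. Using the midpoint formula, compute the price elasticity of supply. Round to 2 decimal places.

1.63

%ΔQ = (1980 − 1379)/[(1379 + 1980)/2] = 601/1679.5 ≈ 0.3578.
%ΔP = (73 − 58.53)/[(58.53 + 73)/2] = 14.47/65.765 ≈ 0.2200.
Arc elasticity E = %ΔQ/%ΔP ≈ 0.3578/0.2200 ≈ 1.63.
|E| > 1: supply is elastic over this range.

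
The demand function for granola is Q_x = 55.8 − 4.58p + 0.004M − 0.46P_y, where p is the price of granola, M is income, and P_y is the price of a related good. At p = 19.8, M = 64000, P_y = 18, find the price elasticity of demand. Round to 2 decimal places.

Substituting, Q_x = 55.8 − 4.58(19.8) + 0.004(64000) − 0.46(18) = 55.8 − 90.684 + 256 − 8.28 = 212.836.
∂Q_x/∂p = −4.58, so E_p = (−4.58)·(19.8/212.836) ≈ -0.43.
|E_p| < 1: demand is inelastic.

-0.43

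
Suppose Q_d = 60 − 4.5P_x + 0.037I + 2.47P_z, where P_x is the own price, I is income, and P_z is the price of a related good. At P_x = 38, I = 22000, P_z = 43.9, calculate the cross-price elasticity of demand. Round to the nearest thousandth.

0.134

Evaluating quantity at (P_x, I, P_z) gives Q_d = 60 − 4.5(38) + 0.037(22000) + 2.47(43.9) = 60 − 171 + 814 + 108.433 = 811.433.
∂Q_d/∂P_z = +2.47, so E_xy = 2.47·(43.9/811.433) ≈ 0.134.
E_xy > 0: the goods are substitutes.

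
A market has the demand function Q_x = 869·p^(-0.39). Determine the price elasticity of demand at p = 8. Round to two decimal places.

-0.39

For a Cobb–Douglas (constant-elasticity) form Q_x = A·p^α·…, the elasticity with respect to p equals the exponent α at every point.
Here the exponent on p is -0.39, so the price elasticity of demand is -0.39.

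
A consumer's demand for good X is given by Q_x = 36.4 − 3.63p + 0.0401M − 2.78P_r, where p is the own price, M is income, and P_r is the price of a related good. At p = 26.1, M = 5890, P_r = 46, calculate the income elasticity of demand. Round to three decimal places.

4.727

First evaluate Q_x: 36.4 − 3.63(26.1) + 0.0401(5890) − 2.78(46) = 36.4 − 94.743 + 236.189 − 127.88 = 49.966.
∂Q_x/∂M = +0.0401, so E_I = 0.0401·(5890/49.966) ≈ 4.727.
E_I > 1: normal good (luxury).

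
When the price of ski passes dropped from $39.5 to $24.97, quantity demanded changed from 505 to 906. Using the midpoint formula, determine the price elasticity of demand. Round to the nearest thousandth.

-1.261

%Δq = (906 − 505)/[(505 + 906)/2] = 401/705.5 ≈ 0.5684.
%ΔP = (24.97 − 39.5)/[(39.5 + 24.97)/2] = -14.53/32.235 ≈ -0.4508.
Arc elasticity E = %Δq/%ΔP ≈ 0.5684/-0.4508 ≈ -1.261.
|E| > 1: demand is elastic over this range.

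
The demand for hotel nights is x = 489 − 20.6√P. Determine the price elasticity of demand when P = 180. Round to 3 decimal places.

At P = 180, x = 212.622.
dx/dP = −20.6/(2√P) = −20.6/(2·13.4164).
Point elasticity E = (dx/dP)·(P/x) = -0.7677 × 180/212.622 ≈ -0.650.
|E| < 1, so demand is inelastic at this price.

-0.650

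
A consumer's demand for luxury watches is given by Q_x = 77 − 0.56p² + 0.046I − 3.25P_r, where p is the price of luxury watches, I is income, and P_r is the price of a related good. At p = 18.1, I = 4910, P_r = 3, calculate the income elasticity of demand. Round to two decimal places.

At the given point, Q_x = 77 − 0.56(18.1)² + 0.046(4910) − 3.25(3) = 77 − 183.4616 + 225.86 − 9.75 = 109.6484.
∂Q_x/∂I = +0.046, so E_I = 0.046·(4910/109.6484) ≈ 2.06.
E_I > 1: normal good (luxury).

2.06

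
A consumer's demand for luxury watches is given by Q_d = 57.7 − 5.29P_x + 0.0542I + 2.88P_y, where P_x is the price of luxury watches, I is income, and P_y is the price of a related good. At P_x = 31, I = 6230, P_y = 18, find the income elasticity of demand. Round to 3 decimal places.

1.192

First evaluate Q_d: 57.7 − 5.29(31) + 0.0542(6230) + 2.88(18) = 57.7 − 163.99 + 337.666 + 51.84 = 283.216.
∂Q_d/∂I = +0.0542, so E_I = 0.0542·(6230/283.216) ≈ 1.192.
E_I > 1: normal good (luxury).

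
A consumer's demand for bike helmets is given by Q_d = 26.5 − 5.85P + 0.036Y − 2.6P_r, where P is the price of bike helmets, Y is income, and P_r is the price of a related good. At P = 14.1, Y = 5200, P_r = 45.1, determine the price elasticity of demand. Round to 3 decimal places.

Q_d = 26.5 − 5.85(14.1) + 0.036(5200) − 2.6(45.1) = 26.5 − 82.485 + 187.2 − 117.26 = 13.955.
∂Q_d/∂P = −5.85, so E_p = (−5.85)·(14.1/13.955) ≈ -5.911.
|E_p| > 1: demand is elastic.

-5.911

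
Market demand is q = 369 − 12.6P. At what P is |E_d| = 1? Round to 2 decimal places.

For linear demand q = a − bP, E = −bP/(a − bP). |E| = 1 ⇒ bP = a − bP ⇒ P = a/(2b).
P = 369/(2·12.6) ≈ 14.64.

14.64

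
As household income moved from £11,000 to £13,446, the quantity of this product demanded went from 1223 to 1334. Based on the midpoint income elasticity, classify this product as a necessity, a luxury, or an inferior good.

necessity

%ΔQ = (1334 − 1223)/[(1223+1334)/2] = 111/1278.5 ≈ 0.0868.
%ΔM = (13,446 − 11,000)/[(11,000+13,446)/2] = 2446/12223 ≈ 0.2001.
E_I = %ΔQ/%ΔM ≈ 0.434.
E_I ∈ (0,1): normal good (necessity).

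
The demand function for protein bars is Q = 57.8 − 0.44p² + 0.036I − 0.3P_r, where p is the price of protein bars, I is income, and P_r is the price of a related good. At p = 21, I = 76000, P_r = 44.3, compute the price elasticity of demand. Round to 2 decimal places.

-0.15

Substituting, Q = 57.8 − 0.44(21)² + 0.036(76000) − 0.3(44.3) = 57.8 − 194.04 + 2736 − 13.29 = 2586.47.
∂Q/∂p = −2·0.44·p = -18.48, so E_p = -18.48·(21/2586.47) ≈ -0.15.
|E_p| < 1: demand is inelastic.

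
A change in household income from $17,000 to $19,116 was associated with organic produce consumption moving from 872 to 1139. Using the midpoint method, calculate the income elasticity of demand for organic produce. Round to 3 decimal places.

2.266

%ΔQ = (1139 − 872)/[(872+1139)/2] = 267/1005.5 ≈ 0.2655.
%ΔI = (19,116 − 17,000)/[(17,000+19,116)/2] = 2116/18058 ≈ 0.1172.
E_I = %ΔQ/%ΔI ≈ 2.266.
E_I > 1: normal good (luxury).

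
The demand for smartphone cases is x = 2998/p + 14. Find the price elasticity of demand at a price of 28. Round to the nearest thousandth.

-0.884

At p = 28, x = 121.0714.
dx/dp = −2998/p² = −3.824.
Point elasticity E = (dx/dp)·(p/x) = -3.824 × 28/121.0714 ≈ -0.884.
|E| < 1, so demand is inelastic at this price.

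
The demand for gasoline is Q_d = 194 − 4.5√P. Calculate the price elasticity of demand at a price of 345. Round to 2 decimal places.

-0.38

At P = 345, Q_d = 110.4162.
dQ_d/dP = −4.5/(2√P) = −4.5/(2·18.5742).
Point elasticity E = (dQ_d/dP)·(P/Q_d) = -0.1211 × 345/110.4162 ≈ -0.38.
|E| < 1, so demand is inelastic at this price.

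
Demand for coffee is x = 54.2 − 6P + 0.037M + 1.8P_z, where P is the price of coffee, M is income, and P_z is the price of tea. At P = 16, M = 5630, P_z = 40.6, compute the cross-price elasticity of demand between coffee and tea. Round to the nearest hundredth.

0.31

Evaluating quantity at (P, M, P_z) gives x = 54.2 − 6(16) + 0.037(5630) + 1.8(40.6) = 54.2 − 96 + 208.31 + 73.08 = 239.59.
∂x/∂P_z = +1.8, so E_xy = 1.8·(40.6/239.59) ≈ 0.31.
E_xy > 0: the goods are substitutes.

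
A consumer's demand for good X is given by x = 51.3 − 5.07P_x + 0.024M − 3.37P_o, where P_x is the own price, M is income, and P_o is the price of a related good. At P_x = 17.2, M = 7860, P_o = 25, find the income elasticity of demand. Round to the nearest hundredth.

2.75

At the given point, x = 51.3 − 5.07(17.2) + 0.024(7860) − 3.37(25) = 51.3 − 87.204 + 188.64 − 84.25 = 68.486.
∂x/∂M = +0.024, so E_I = 0.024·(7860/68.486) ≈ 2.75.
E_I > 1: normal good (luxury).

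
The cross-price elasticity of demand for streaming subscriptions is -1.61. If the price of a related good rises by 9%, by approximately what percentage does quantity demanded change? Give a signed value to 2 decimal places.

%ΔQ ≈ E × %ΔP_y = (-1.61) × (9%) = -14.49%.

-14.49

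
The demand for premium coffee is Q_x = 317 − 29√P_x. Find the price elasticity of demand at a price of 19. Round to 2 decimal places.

-0.33

At P_x = 19, Q_x = 190.5919.
dQ_x/dP_x = −29/(2√P_x) = −29/(2·4.3589).
Point elasticity E = (dQ_x/dP_x)·(P_x/Q_x) = -3.3265 × 19/190.5919 ≈ -0.33.
|E| < 1, so demand is inelastic at this price.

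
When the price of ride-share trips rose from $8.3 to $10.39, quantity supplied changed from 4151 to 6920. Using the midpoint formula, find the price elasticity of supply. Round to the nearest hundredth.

2.24

%ΔQ = (6920 − 4151)/[(4151 + 6920)/2] = 2769/5535.5 ≈ 0.5002.
%ΔP = (10.39 − 8.3)/[(8.3 + 10.39)/2] = 2.09/9.345 ≈ 0.2236.
Arc elasticity E = %ΔQ/%ΔP ≈ 0.5002/0.2236 ≈ 2.24.
|E| > 1: supply is elastic over this range.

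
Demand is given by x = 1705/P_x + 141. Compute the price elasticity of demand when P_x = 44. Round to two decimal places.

-0.22

At P_x = 44, x = 179.75.
dx/dP_x = −1705/P_x² = −0.8807.
Point elasticity E = (dx/dP_x)·(P_x/x) = -0.8807 × 44/179.75 ≈ -0.22.
|E| < 1, so demand is inelastic at this price.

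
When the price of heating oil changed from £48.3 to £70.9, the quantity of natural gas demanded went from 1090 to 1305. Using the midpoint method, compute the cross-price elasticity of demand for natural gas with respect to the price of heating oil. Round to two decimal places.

0.47

%ΔQ_x = (1305 − 1090)/[(1090+1305)/2] = 215/1197.5 ≈ 0.1795.
%ΔP_y = (70.9 − 48.3)/[(48.3+70.9)/2] ≈ 0.3792.
E_xy = 0.1795/0.3792 ≈ 0.47.
E_xy > 0, so natural gas and heating oil are substitutes.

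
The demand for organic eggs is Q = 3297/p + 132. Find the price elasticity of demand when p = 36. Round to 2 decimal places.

-0.41

At p = 36, Q = 223.5833.
dQ/dp = −3297/p² = −2.544.
Point elasticity E = (dQ/dp)·(p/Q) = -2.544 × 36/223.5833 ≈ -0.41.
|E| < 1, so demand is inelastic at this price.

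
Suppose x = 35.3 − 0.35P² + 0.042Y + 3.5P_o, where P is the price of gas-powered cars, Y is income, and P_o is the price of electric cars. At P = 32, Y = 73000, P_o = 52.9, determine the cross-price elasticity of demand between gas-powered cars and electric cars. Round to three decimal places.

0.063

Substituting, x = 35.3 − 0.35(32)² + 0.042(73000) + 3.5(52.9) = 35.3 − 358.4 + 3066 + 185.15 = 2928.05.
∂x/∂P_o = +3.5, so E_xy = 3.5·(52.9/2928.05) ≈ 0.063.
E_xy > 0: the goods are substitutes.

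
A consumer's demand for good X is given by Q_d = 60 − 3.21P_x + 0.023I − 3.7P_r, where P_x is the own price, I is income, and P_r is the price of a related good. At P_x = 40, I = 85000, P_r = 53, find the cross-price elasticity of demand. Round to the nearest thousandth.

-0.116

Evaluating quantity at (P_x, I, P_r) gives Q_d = 60 − 3.21(40) + 0.023(85000) − 3.7(53) = 60 − 128.4 + 1955 − 196.1 = 1690.5.
∂Q_d/∂P_r = −3.7, so E_xy = -3.7·(53/1690.5) ≈ -0.116.
E_xy < 0: the goods are complements.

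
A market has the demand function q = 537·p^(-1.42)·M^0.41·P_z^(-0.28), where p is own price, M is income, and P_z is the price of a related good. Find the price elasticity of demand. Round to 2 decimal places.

For a Cobb–Douglas (constant-elasticity) form q = A·p^α·…, the elasticity with respect to p equals the exponent α at every point.
Here the exponent on p is -1.42, so the price elasticity of demand is -1.42.

-1.42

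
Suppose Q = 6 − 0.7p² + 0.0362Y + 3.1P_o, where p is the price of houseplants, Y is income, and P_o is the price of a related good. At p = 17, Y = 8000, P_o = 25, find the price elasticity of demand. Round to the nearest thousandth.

Substituting, Q = 6 − 0.7(17)² + 0.0362(8000) + 3.1(25) = 6 − 202.3 + 289.6 + 77.5 = 170.8.
∂Q/∂p = −2·0.7·p = -23.8, so E_p = -23.8·(17/170.8) ≈ -2.369.
|E_p| > 1: demand is elastic.

-2.369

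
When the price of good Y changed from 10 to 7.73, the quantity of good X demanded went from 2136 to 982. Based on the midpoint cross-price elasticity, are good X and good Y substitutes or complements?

substitutes

%ΔQ_x = (982 − 2136)/[(2136+982)/2] = -1154/1559 ≈ -0.7402.
%ΔP_y = (7.73 − 10)/[(10+7.73)/2] ≈ -0.2561.
E_xy = -0.7402/-0.2561 ≈ 2.891.
E_xy > 0, so the goods are substitutes.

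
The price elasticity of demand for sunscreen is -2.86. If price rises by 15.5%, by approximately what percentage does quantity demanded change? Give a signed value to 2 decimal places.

%ΔQ ≈ E × %ΔP = (-2.86) × (15.5%) = -44.33%.

-44.33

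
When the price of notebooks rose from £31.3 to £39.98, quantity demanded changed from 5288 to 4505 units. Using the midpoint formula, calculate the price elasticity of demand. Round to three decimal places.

%ΔQ = (4505 − 5288)/[(5288 + 4505)/2] = -783/4896.5 ≈ -0.1599.
%ΔP = (39.98 − 31.3)/[(31.3 + 39.98)/2] = 8.68/35.64 ≈ 0.2435.
Arc elasticity E = %ΔQ/%ΔP ≈ -0.1599/0.2435 ≈ -0.657.
|E| < 1: demand is inelastic over this range.

-0.657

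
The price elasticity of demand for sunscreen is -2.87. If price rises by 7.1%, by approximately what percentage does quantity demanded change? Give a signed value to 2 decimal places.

%ΔQ ≈ E × %ΔP = (-2.87) × (7.1%) ≈ -20.38%.

-20.38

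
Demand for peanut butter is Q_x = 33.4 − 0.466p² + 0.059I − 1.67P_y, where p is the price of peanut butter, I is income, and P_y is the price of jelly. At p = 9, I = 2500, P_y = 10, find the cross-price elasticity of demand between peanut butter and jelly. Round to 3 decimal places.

-0.132

Substituting, Q_x = 33.4 − 0.466(9)² + 0.059(2500) − 1.67(10) = 33.4 − 37.746 + 147.5 − 16.7 = 126.454.
∂Q_x/∂P_y = −1.67, so E_xy = -1.67·(10/126.454) ≈ -0.132.
E_xy < 0: the goods are complements.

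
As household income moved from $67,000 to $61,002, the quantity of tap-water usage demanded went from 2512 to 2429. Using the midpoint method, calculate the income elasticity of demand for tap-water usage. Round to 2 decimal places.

%ΔQ = (2429 − 2512)/[(2512+2429)/2] = -83/2470.5 ≈ -0.0336.
%ΔY = (61,002 − 67,000)/[(67,000+61,002)/2] = -5998/64001 ≈ -0.0937.
E_I = %ΔQ/%ΔY ≈ 0.36.
E_I ∈ (0,1): normal good (necessity).

0.36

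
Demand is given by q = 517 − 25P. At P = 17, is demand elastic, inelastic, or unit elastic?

At P = 17, q = 92.
dq/dP = −25.
Point elasticity E = (dq/dP)·(P/q) = -25 × 17/92 ≈ -4.620.
|E| ≈ 4.620 > 1, so demand is elastic.

elastic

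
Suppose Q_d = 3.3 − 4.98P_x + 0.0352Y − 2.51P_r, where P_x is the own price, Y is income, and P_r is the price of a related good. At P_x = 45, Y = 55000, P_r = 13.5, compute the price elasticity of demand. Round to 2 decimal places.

-0.13

Evaluating quantity at (P_x, Y, P_r) gives Q_d = 3.3 − 4.98(45) + 0.0352(55000) − 2.51(13.5) = 3.3 − 224.1 + 1936 − 33.885 = 1681.315.
∂Q_d/∂P_x = −4.98, so E_p = (−4.98)·(45/1681.315) ≈ -0.13.
|E_p| < 1: demand is inelastic.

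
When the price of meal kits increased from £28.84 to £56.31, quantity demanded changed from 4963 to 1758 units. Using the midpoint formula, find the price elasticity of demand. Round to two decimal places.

%Δq = (1758 − 4963)/[(4963 + 1758)/2] = -3205/3360.5 ≈ -0.9537.
%ΔP = (56.31 − 28.84)/[(28.84 + 56.31)/2] = 27.47/42.575 ≈ 0.6452.
Arc elasticity E = %Δq/%ΔP ≈ -0.9537/0.6452 ≈ -1.48.
|E| > 1: demand is elastic over this range.

-1.48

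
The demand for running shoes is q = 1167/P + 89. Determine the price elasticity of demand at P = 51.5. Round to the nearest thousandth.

At P = 51.5, q = 111.6602.
dq/dP = −1167/P² = −0.44.
Point elasticity E = (dq/dP)·(P/q) = -0.44 × 51.5/111.6602 ≈ -0.203.
|E| < 1, so demand is inelastic at this price.

-0.203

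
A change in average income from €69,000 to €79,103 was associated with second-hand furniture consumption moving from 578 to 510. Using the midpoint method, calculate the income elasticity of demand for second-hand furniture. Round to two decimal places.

%ΔQ = (510 − 578)/[(578+510)/2] = -68/544 ≈ -0.1250.
%ΔY = (79,103 − 69,000)/[(69,000+79,103)/2] = 10103/74051.5 ≈ 0.1364.
E_I = %ΔQ/%ΔY ≈ -0.92.
E_I < 0: inferior good.

-0.92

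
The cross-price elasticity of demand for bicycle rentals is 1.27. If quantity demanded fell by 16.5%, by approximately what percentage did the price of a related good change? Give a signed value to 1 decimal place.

%ΔQ ≈ E × %ΔP_y ⇒ %ΔP_y = %ΔQ / E = (-16.5%)/(1.27) ≈ -13.0%.

-13.0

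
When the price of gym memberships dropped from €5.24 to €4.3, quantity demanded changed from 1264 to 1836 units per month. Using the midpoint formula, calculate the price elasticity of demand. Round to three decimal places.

-1.873

%Δq = (1836 − 1264)/[(1264 + 1836)/2] = 572/1550 ≈ 0.3690.
%Δp = (4.3 − 5.24)/[(5.24 + 4.3)/2] = -0.94/4.77 ≈ -0.1971.
Arc elasticity E = %Δq/%Δp ≈ 0.3690/-0.1971 ≈ -1.873.
|E| > 1: demand is elastic over this range.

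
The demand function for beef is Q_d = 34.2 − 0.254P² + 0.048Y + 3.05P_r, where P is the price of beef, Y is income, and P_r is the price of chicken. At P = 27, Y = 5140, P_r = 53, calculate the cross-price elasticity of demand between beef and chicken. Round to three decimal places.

First evaluate Q_d: 34.2 − 0.254(27)² + 0.048(5140) + 3.05(53) = 34.2 − 185.166 + 246.72 + 161.65 = 257.404.
∂Q_d/∂P_r = +3.05, so E_xy = 3.05·(53/257.404) ≈ 0.628.
E_xy > 0: the goods are substitutes.

0.628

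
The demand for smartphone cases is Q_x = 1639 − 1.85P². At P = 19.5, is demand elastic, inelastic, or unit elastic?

At P = 19.5, Q_x = 935.5375.
dQ_x/dP = −2·1.85·P = −72.15.
Point elasticity E = (dQ_x/dP)·(P/Q_x) = -72.15 × 19.5/935.5375 ≈ -1.504.
|E| ≈ 1.504 > 1, so demand is elastic.

elastic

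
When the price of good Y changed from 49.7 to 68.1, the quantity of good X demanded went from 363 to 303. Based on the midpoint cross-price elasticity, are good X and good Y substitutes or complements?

complements

%ΔQ_x = (303 − 363)/[(363+303)/2] = -60/333 ≈ -0.1802.
%ΔP_y = (68.1 − 49.7)/[(49.7+68.1)/2] ≈ 0.3124.
E_xy = -0.1802/0.3124 ≈ -0.577.
E_xy < 0, so the goods are complements.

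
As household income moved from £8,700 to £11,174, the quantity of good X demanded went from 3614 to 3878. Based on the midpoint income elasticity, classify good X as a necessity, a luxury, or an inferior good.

necessity

%ΔQ = (3878 − 3614)/[(3614+3878)/2] = 264/3746 ≈ 0.0705.
%ΔI = (11,174 − 8,700)/[(8,700+11,174)/2] = 2474/9937 ≈ 0.2490.
E_I = %ΔQ/%ΔI ≈ 0.283.
E_I ∈ (0,1): normal good (necessity).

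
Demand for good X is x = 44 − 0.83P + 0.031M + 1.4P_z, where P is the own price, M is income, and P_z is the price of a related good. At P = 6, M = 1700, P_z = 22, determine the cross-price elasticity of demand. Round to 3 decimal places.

First evaluate x: 44 − 0.83(6) + 0.031(1700) + 1.4(22) = 44 − 4.98 + 52.7 + 30.8 = 122.52.
∂x/∂P_z = +1.4, so E_xy = 1.4·(22/122.52) ≈ 0.251.
E_xy > 0: the goods are substitutes.

0.251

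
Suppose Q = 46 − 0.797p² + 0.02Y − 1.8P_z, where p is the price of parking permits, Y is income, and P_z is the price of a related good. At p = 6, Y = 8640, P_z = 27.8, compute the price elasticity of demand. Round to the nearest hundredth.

At the given point, Q = 46 − 0.797(6)² + 0.02(8640) − 1.8(27.8) = 46 − 28.692 + 172.8 − 50.04 = 140.068.
∂Q/∂p = −2·0.797·p = -9.564, so E_p = -9.564·(6/140.068) ≈ -0.41.
|E_p| < 1: demand is inelastic.

-0.41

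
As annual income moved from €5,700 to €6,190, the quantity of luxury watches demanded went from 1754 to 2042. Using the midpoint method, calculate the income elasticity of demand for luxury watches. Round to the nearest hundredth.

%ΔQ = (2042 − 1754)/[(1754+2042)/2] = 288/1898 ≈ 0.1517.
%ΔI = (6,190 − 5,700)/[(5,700+6,190)/2] = 490/5945 ≈ 0.0824.
E_I = %ΔQ/%ΔI ≈ 1.84.
E_I > 1: normal good (luxury).

1.84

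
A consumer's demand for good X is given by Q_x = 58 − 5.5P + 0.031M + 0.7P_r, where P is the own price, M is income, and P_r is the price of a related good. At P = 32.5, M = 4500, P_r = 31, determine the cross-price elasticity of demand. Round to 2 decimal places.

0.54

Substituting, Q_x = 58 − 5.5(32.5) + 0.031(4500) + 0.7(31) = 58 − 178.75 + 139.5 + 21.7 = 40.45.
∂Q_x/∂P_r = +0.7, so E_xy = 0.7·(31/40.45) ≈ 0.54.
E_xy > 0: the goods are substitutes.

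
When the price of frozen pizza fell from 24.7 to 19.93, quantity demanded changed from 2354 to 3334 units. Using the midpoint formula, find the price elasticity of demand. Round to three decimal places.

%Δq = (3334 − 2354)/[(2354 + 3334)/2] = 980/2844 ≈ 0.3446.
%Δp = (19.93 − 24.7)/[(24.7 + 19.93)/2] = -4.77/22.315 ≈ -0.2138.
Arc elasticity E = %Δq/%Δp ≈ 0.3446/-0.2138 ≈ -1.612.
|E| > 1: demand is elastic over this range.

-1.612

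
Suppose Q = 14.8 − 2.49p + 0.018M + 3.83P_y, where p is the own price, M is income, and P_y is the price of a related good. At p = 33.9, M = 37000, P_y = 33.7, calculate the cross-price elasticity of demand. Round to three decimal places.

Evaluating quantity at (p, M, P_y) gives Q = 14.8 − 2.49(33.9) + 0.018(37000) + 3.83(33.7) = 14.8 − 84.411 + 666 + 129.071 = 725.46.
∂Q/∂P_y = +3.83, so E_xy = 3.83·(33.7/725.46) ≈ 0.178.
E_xy > 0: the goods are substitutes.

0.178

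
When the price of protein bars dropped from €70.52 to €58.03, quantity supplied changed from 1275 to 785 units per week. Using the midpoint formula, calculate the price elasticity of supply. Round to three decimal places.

2.448

%ΔQ = (785 − 1275)/[(1275 + 785)/2] = -490/1030 ≈ -0.4757.
%Δp = (58.03 − 70.52)/[(70.52 + 58.03)/2] = -12.49/64.275 ≈ -0.1943.
Arc elasticity E = %ΔQ/%Δp ≈ -0.4757/-0.1943 ≈ 2.448.
|E| > 1: supply is elastic over this range.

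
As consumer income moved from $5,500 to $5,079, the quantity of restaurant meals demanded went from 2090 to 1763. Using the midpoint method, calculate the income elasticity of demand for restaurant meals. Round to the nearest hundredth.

2.13

%ΔQ = (1763 − 2090)/[(2090+1763)/2] = -327/1926.5 ≈ -0.1697.
%ΔY = (5,079 − 5,500)/[(5,500+5,079)/2] = -421/5289.5 ≈ -0.0796.
E_I = %ΔQ/%ΔY ≈ 2.13.
E_I > 1: normal good (luxury).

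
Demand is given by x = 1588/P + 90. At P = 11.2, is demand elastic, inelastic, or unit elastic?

inelastic

At P = 11.2, x = 231.7857.
dx/dP = −1588/P² = −12.6594.
Point elasticity E = (dx/dP)·(P/x) = -12.6594 × 11.2/231.7857 ≈ -0.612.
|E| ≈ 0.612 < 1, so demand is inelastic.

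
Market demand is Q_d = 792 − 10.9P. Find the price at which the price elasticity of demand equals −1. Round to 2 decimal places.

36.33

For linear demand Q_d = a − bP, E = −bP/(a − bP). |E| = 1 ⇒ bP = a − bP ⇒ P = a/(2b).
P = 792/(2·10.9) ≈ 36.33.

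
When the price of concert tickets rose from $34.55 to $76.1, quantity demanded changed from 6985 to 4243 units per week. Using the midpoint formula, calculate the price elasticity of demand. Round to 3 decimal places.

%ΔQ = (4243 − 6985)/[(6985 + 4243)/2] = -2742/5614 ≈ -0.4884.
%ΔP = (76.1 − 34.55)/[(34.55 + 76.1)/2] = 41.55/55.325 ≈ 0.7510.
Arc elasticity E = %ΔQ/%ΔP ≈ -0.4884/0.7510 ≈ -0.650.
|E| < 1: demand is inelastic over this range.

-0.650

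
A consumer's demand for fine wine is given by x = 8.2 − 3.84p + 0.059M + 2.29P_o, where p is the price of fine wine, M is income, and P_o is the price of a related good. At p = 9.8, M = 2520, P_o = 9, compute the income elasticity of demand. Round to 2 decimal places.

Substituting, x = 8.2 − 3.84(9.8) + 0.059(2520) + 2.29(9) = 8.2 − 37.632 + 148.68 + 20.61 = 139.858.
∂x/∂M = +0.059, so E_I = 0.059·(2520/139.858) ≈ 1.06.
E_I > 1: normal good (luxury).

1.06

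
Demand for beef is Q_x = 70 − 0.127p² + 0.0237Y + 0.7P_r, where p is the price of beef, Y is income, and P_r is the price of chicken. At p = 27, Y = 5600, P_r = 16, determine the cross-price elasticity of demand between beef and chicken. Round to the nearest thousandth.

0.092

At the given point, Q_x = 70 − 0.127(27)² + 0.0237(5600) + 0.7(16) = 70 − 92.583 + 132.72 + 11.2 = 121.337.
∂Q_x/∂P_r = +0.7, so E_xy = 0.7·(16/121.337) ≈ 0.092.
E_xy > 0: the goods are substitutes.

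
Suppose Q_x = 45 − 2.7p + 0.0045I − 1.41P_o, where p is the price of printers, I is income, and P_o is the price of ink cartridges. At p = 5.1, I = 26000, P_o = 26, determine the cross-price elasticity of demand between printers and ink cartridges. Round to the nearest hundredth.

Substituting, Q_x = 45 − 2.7(5.1) + 0.0045(26000) − 1.41(26) = 45 − 13.77 + 117 − 36.66 = 111.57.
∂Q_x/∂P_o = −1.41, so E_xy = -1.41·(26/111.57) ≈ -0.33.
E_xy < 0: the goods are complements.

-0.33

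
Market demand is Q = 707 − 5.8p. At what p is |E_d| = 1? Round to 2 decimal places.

60.95

For linear demand Q = a − bp, E = −bp/(a − bp). |E| = 1 ⇒ bp = a − bp ⇒ p = a/(2b).
p = 707/(2·5.8) ≈ 60.95.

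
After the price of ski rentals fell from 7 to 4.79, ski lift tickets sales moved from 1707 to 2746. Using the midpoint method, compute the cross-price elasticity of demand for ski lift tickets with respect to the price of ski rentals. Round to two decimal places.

-1.24

%ΔQ_x = (2746 − 1707)/[(1707+2746)/2] = 1039/2226.5 ≈ 0.4667.
%ΔP_y = (4.79 − 7)/[(7+4.79)/2] ≈ -0.3749.
E_xy = 0.4667/-0.3749 ≈ -1.24.
E_xy < 0, so ski lift tickets and ski rentals are complements.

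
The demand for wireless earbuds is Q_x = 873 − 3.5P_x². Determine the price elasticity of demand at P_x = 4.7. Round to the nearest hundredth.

-0.19

At P_x = 4.7, Q_x = 795.685.
dQ_x/dP_x = −2·3.5·P_x = −32.9.
Point elasticity E = (dQ_x/dP_x)·(P_x/Q_x) = -32.9 × 4.7/795.685 ≈ -0.19.
|E| < 1, so demand is inelastic at this price.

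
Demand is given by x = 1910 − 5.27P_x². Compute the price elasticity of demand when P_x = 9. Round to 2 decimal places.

-0.58

At P_x = 9, x = 1483.13.
dx/dP_x = −2·5.27·P_x = −94.86.
Point elasticity E = (dx/dP_x)·(P_x/x) = -94.86 × 9/1483.13 ≈ -0.58.
|E| < 1, so demand is inelastic at this price.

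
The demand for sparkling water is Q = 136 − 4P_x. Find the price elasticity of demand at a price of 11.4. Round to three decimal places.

-0.504

At P_x = 11.4, Q = 90.4.
dQ/dP_x = −4.
Point elasticity E = (dQ/dP_x)·(P_x/Q) = -4 × 11.4/90.4 ≈ -0.504.
|E| < 1, so demand is inelastic at this price.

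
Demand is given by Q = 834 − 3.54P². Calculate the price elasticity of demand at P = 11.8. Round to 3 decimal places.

-2.890

At P = 11.8, Q = 341.0904.
dQ/dP = −2·3.54·P = −83.544.
Point elasticity E = (dQ/dP)·(P/Q) = -83.544 × 11.8/341.0904 ≈ -2.890.
|E| > 1, so demand is elastic at this price.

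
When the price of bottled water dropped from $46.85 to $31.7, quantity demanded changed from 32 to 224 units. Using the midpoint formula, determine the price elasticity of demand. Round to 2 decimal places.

%ΔQ = (224 − 32)/[(32 + 224)/2] = 192/128 ≈ 1.5000.
%ΔP = (31.7 − 46.85)/[(46.85 + 31.7)/2] = -15.15/39.275 ≈ -0.3857.
Arc elasticity E = %ΔQ/%ΔP ≈ 1.5000/-0.3857 ≈ -3.89.
|E| > 1: demand is elastic over this range.

-3.89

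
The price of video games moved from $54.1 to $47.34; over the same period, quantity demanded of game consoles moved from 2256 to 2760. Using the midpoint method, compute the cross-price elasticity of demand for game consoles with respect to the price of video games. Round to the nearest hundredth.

-1.51

%ΔQ_x = (2760 − 2256)/[(2256+2760)/2] = 504/2508 ≈ 0.2010.
%ΔP_y = (47.34 − 54.1)/[(54.1+47.34)/2] ≈ -0.1333.
E_xy = 0.2010/-0.1333 ≈ -1.51.
E_xy < 0, so game consoles and video games are complements.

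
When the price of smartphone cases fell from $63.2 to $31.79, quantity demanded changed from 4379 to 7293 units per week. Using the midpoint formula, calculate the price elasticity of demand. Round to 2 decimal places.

%ΔQ = (7293 − 4379)/[(4379 + 7293)/2] = 2914/5836 ≈ 0.4993.
%Δp = (31.79 − 63.2)/[(63.2 + 31.79)/2] = -31.41/47.495 ≈ -0.6613.
Arc elasticity E = %ΔQ/%Δp ≈ 0.4993/-0.6613 ≈ -0.76.
|E| < 1: demand is inelastic over this range.

-0.76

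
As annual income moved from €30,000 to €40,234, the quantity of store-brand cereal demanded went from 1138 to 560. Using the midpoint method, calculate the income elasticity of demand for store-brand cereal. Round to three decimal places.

%ΔQ = (560 − 1138)/[(1138+560)/2] = -578/849 ≈ -0.6808.
%ΔY = (40,234 − 30,000)/[(30,000+40,234)/2] = 10234/35117 ≈ 0.2914.
E_I = %ΔQ/%ΔY ≈ -2.336.
E_I < 0: inferior good.

-2.336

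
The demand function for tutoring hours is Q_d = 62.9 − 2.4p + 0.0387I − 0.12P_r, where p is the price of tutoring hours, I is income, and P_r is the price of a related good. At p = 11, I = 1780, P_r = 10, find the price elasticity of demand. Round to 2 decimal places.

-0.25

Substituting, Q_d = 62.9 − 2.4(11) + 0.0387(1780) − 0.12(10) = 62.9 − 26.4 + 68.886 − 1.2 = 104.186.
∂Q_d/∂p = −2.4, so E_p = (−2.4)·(11/104.186) ≈ -0.25.
|E_p| < 1: demand is inelastic.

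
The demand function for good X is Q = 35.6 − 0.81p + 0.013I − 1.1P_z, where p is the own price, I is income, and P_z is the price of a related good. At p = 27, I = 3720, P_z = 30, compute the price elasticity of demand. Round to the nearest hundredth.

-0.75

First evaluate Q: 35.6 − 0.81(27) + 0.013(3720) − 1.1(30) = 35.6 − 21.87 + 48.36 − 33 = 29.09.
∂Q/∂p = −0.81, so E_p = (−0.81)·(27/29.09) ≈ -0.75.
|E_p| < 1: demand is inelastic.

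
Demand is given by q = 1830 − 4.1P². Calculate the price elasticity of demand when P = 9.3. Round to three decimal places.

At P = 9.3, q = 1475.391.
dq/dP = −2·4.1·P = −76.26.
Point elasticity E = (dq/dP)·(P/q) = -76.26 × 9.3/1475.391 ≈ -0.481.
|E| < 1, so demand is inelastic at this price.

-0.481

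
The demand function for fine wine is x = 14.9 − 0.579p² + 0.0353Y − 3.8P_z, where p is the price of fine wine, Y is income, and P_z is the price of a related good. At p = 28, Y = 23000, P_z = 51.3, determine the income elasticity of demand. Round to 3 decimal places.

4.563

Substituting, x = 14.9 − 0.579(28)² + 0.0353(23000) − 3.8(51.3) = 14.9 − 453.936 + 811.9 − 194.94 = 177.924.
∂x/∂Y = +0.0353, so E_I = 0.0353·(23000/177.924) ≈ 4.563.
E_I > 1: normal good (luxury).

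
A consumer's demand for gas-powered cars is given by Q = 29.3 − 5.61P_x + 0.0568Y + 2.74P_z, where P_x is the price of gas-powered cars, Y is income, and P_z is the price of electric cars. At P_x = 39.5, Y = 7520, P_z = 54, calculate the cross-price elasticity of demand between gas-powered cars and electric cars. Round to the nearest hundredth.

0.39

At the given point, Q = 29.3 − 5.61(39.5) + 0.0568(7520) + 2.74(54) = 29.3 − 221.595 + 427.136 + 147.96 = 382.801.
∂Q/∂P_z = +2.74, so E_xy = 2.74·(54/382.801) ≈ 0.39.
E_xy > 0: the goods are substitutes.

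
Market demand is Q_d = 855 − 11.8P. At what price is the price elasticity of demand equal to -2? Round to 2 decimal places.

Set −bP/(a − bP) = −2 ⇒ bP = 2(a − bP) ⇒ bP(1+2) = 2·a.
P = 2·855/(11.8·3) ≈ 48.31.

48.31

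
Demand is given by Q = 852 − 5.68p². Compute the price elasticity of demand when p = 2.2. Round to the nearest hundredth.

At p = 2.2, Q = 824.5088.
dQ/dp = −2·5.68·p = −24.992.
Point elasticity E = (dQ/dp)·(p/Q) = -24.992 × 2.2/824.5088 ≈ -0.07.
|E| < 1, so demand is inelastic at this price.

-0.07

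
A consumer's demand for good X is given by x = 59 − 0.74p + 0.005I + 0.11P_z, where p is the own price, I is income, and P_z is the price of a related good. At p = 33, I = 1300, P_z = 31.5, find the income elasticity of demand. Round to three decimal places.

0.146

x = 59 − 0.74(33) + 0.005(1300) + 0.11(31.5) = 59 − 24.42 + 6.5 + 3.465 = 44.545.
∂x/∂I = +0.005, so E_I = 0.005·(1300/44.545) ≈ 0.146.
E_I ∈ (0,1): normal good (necessity).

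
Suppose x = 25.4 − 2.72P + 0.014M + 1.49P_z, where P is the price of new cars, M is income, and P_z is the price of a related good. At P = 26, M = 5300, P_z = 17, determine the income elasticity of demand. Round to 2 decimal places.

At the given point, x = 25.4 − 2.72(26) + 0.014(5300) + 1.49(17) = 25.4 − 70.72 + 74.2 + 25.33 = 54.21.
∂x/∂M = +0.014, so E_I = 0.014·(5300/54.21) ≈ 1.37.
E_I > 1: normal good (luxury).

1.37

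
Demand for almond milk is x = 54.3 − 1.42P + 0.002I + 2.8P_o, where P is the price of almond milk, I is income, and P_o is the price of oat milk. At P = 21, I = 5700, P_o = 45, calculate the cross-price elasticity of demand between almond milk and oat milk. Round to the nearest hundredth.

0.78

Evaluating quantity at (P, I, P_o) gives x = 54.3 − 1.42(21) + 0.002(5700) + 2.8(45) = 54.3 − 29.82 + 11.4 + 126 = 161.88.
∂x/∂P_o = +2.8, so E_xy = 2.8·(45/161.88) ≈ 0.78.
E_xy > 0: the goods are substitutes.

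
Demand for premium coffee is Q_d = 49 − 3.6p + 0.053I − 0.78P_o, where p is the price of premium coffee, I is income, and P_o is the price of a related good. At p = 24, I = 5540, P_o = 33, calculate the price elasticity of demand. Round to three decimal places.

Evaluating quantity at (p, I, P_o) gives Q_d = 49 − 3.6(24) + 0.053(5540) − 0.78(33) = 49 − 86.4 + 293.62 − 25.74 = 230.48.
∂Q_d/∂p = −3.6, so E_p = (−3.6)·(24/230.48) ≈ -0.375.
|E_p| < 1: demand is inelastic.

-0.375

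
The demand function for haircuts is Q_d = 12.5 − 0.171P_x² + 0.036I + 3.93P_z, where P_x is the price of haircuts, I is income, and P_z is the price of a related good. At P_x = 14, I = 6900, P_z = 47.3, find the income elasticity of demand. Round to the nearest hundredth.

0.60

Evaluating quantity at (P_x, I, P_z) gives Q_d = 12.5 − 0.171(14)² + 0.036(6900) + 3.93(47.3) = 12.5 − 33.516 + 248.4 + 185.889 = 413.273.
∂Q_d/∂I = +0.036, so E_I = 0.036·(6900/413.273) ≈ 0.60.
E_I ∈ (0,1): normal good (necessity).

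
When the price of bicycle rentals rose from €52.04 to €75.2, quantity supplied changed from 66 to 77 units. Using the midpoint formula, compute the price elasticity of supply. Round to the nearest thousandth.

%ΔQ = (77 − 66)/[(66 + 77)/2] = 11/71.5 ≈ 0.1538.
%Δp = (75.2 − 52.04)/[(52.04 + 75.2)/2] = 23.16/63.62 ≈ 0.3640.
Arc elasticity E = %ΔQ/%Δp ≈ 0.1538/0.3640 ≈ 0.423.
|E| < 1: supply is inelastic over this range.

0.423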